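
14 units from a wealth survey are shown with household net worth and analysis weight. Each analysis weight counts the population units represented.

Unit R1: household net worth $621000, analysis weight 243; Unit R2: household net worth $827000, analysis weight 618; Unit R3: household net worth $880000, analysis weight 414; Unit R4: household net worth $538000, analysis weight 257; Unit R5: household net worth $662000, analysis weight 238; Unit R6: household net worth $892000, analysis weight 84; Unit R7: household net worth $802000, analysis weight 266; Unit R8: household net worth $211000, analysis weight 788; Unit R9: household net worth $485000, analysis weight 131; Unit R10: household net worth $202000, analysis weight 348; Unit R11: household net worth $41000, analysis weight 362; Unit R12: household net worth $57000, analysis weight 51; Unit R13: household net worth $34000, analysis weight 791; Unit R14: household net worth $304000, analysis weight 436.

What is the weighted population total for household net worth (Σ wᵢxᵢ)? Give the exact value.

2087677000

Weighted total = 2087677000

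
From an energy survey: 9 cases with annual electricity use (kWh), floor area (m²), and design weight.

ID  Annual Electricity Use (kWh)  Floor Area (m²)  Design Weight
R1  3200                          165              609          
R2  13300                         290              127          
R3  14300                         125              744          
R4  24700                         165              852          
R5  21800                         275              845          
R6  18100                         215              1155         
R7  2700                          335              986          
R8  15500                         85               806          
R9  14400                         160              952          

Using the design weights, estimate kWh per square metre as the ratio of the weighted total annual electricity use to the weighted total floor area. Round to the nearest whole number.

Σ wᵢ·y = 103512000
Σ wᵢ·x = 165×609 + 290×127 + 125×744 + 165×852 + 275×845 + 215×1155 + 335×986 + 85×806 + 160×952
  = 1402735
Ratio = 103512000 / 1402735 = 73.792983

74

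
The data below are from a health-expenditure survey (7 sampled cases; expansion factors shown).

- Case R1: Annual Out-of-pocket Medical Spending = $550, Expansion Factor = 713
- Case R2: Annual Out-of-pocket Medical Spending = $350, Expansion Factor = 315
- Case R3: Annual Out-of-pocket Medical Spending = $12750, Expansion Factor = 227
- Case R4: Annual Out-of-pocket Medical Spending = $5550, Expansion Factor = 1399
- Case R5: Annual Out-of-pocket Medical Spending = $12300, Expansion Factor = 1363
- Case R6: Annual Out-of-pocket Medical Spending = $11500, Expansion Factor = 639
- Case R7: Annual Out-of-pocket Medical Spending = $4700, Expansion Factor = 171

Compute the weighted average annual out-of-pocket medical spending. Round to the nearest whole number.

Weighted sum = 550×713 + 350×315 + 12750×227 + 5550×1399 + 12300×1363 + 11500×639 + 4700×171
  = 392150 + 110250 + 2894250 + 7764450 + 16764900 + 7348500 + 803700 = 36078200
Sum of weights = 713 + 315 + 227 + 1399 + 1363 + 639 + 171 = 4827
Weighted mean = 36078200 / 4827 = 7474.249

7474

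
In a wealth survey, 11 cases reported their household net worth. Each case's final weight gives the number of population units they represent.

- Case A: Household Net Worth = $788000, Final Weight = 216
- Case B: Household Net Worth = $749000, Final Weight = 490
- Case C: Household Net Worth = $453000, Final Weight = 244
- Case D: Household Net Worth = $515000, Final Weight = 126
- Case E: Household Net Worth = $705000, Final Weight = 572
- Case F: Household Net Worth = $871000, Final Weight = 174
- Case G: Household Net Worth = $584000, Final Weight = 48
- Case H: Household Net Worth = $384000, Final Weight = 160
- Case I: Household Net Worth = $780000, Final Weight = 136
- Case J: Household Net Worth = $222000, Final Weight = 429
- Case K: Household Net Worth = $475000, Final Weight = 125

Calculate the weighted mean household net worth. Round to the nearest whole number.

594713

Weighted sum = 1617619000
Sum of weights = 216 + 490 + 244 + 126 + 572 + 174 + 48 + 160 + 136 + 429 + 125 = 2720
Weighted mean = 1617619000 / 2720 = 594712.87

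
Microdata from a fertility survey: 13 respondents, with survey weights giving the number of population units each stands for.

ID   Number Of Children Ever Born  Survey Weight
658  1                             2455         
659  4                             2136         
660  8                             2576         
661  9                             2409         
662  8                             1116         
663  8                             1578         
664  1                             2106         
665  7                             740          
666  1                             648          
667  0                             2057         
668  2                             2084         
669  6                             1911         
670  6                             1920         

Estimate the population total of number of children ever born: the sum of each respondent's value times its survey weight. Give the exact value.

Weighted total = 109928

109928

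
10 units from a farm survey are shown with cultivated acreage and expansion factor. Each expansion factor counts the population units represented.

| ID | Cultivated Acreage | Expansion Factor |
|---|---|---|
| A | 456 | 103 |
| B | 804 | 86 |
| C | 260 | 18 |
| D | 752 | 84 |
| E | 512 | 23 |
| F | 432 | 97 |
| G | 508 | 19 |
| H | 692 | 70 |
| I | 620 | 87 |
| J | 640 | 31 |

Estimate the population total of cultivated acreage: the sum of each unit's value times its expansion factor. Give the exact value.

369512

Weighted total = 456×103 + 804×86 + 260×18 + 752×84 + 512×23 + 432×97 + 508×19 + 692×70 + 620×87 + 640×31
  = 46968 + 69144 + 4680 + 63168 + 11776 + 41904 + 9652 + 48440 + 53940 + 19840 = 369512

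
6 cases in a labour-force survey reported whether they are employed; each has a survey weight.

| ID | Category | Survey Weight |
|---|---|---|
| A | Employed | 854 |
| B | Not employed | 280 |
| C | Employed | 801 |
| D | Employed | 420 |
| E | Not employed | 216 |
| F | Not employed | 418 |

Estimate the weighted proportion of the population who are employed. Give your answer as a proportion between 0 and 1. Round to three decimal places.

0.694

Sum of weights for 'Employed' = 854 + 801 + 420 = 2075
Total weight = 854 + 280 + 801 + 420 + 216 + 418 = 2989
Weighted proportion = 2075 / 2989 = 0.69421211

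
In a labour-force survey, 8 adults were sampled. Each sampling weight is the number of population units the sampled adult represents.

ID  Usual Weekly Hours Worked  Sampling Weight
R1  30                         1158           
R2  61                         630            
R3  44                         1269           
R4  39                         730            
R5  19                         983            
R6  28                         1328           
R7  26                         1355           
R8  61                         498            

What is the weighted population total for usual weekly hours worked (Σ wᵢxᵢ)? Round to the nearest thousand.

279000

Weighted total = 278945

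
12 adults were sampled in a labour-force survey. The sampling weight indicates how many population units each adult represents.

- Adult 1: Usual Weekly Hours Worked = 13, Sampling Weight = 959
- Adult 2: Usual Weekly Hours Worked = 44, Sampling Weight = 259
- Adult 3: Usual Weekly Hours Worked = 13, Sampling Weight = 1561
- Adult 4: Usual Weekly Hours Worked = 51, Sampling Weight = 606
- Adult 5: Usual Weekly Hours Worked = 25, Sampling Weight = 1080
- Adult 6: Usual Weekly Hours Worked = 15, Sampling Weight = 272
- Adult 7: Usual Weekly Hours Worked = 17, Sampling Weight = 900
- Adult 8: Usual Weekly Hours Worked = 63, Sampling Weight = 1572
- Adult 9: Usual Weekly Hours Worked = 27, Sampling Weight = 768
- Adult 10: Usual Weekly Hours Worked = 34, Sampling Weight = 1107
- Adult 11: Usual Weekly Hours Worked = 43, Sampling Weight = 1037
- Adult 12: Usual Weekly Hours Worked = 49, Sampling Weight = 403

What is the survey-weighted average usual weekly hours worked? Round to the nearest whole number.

33

Weighted sum = 13×959 + 44×259 + 13×1561 + 51×606 + 25×1080 + 15×272 + 17×900 + 63×1572 + 27×768 + 34×1107 + 43×1037 + 49×403
  = 343190
Sum of weights = 959 + 259 + 1561 + 606 + 1080 + 272 + 900 + 1572 + 768 + 1107 + 1037 + 403 = 10524
Weighted mean = 343190 / 10524 = 32.610224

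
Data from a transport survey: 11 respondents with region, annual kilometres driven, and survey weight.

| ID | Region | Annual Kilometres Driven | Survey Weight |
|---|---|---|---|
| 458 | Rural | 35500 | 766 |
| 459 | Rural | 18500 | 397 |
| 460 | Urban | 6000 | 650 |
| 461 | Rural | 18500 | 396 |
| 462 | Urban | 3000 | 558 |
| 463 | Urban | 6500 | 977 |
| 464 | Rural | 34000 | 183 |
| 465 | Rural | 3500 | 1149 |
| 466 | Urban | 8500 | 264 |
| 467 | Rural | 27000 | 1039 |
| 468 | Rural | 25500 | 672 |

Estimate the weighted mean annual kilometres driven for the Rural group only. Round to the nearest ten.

Rural rows: 458, 459, 461, 464, 465, 467, 468
Weighted sum = 35500×766 + 18500×397 + 18500×396 + 34000×183 + 3500×1149 + 27000×1039 + 25500×672
  = 27193000 + 7344500 + 7326000 + 6222000 + 4021500 + 28053000 + 17136000 = 97296000
Sum of weights = 766 + 397 + 396 + 183 + 1149 + 1039 + 672 = 4602
Weighted mean = 97296000 / 4602 = 21142.112

21140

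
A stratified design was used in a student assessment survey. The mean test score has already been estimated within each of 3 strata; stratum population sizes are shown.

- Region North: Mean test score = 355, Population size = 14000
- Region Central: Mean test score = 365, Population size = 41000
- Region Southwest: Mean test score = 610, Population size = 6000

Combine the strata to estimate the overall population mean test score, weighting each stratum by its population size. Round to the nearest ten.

390

Σ Nₕ·x̄ₕ = 23595000
Σ Nₕ = 14000 + 41000 + 6000 = 61000
Overall mean = 23595000 / 61000 = 386.80328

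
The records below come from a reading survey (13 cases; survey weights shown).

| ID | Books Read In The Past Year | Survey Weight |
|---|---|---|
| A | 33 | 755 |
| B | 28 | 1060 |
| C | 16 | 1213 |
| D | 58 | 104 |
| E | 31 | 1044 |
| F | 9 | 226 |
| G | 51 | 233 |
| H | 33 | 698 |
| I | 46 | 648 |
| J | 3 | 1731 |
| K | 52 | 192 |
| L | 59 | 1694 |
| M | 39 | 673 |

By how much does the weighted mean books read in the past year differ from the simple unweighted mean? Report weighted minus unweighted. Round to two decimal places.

Unweighted sum = 458
Unweighted mean = 458 / 13 = 35.230769
Weighted sum = 320528
Sum of weights = 10271
Weighted mean = 320528 / 10271 = 31.207088
Difference (weighted minus unweighted) = -4.0236813

-4.02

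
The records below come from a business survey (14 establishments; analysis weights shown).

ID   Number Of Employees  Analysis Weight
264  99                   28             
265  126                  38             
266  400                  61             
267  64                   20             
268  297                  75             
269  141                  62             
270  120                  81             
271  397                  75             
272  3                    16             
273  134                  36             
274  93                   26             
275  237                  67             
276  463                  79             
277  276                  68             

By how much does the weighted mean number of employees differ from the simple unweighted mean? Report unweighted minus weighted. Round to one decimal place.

Unweighted sum = 2850
Unweighted mean = 2850 / 14 = 203.57143
Weighted sum = 182266
Sum of weights = 732
Weighted mean = 182266 / 732 = 248.99727
Difference (unweighted minus weighted) = -45.425839

-45.4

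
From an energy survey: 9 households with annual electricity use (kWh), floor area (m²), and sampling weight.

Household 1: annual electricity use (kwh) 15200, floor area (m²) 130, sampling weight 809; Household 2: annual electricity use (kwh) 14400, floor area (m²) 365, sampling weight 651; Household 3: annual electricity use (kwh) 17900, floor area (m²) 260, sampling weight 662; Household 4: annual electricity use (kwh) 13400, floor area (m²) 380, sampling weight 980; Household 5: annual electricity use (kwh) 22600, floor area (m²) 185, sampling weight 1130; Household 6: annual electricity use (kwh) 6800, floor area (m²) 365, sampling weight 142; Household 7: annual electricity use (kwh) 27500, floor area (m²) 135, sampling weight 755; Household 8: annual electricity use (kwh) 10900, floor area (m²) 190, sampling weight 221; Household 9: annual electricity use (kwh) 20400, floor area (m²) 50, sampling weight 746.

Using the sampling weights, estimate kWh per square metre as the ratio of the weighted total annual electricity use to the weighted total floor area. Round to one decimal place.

Σ wᵢ·y = 15200×809 + 14400×651 + 17900×662 + 13400×980 + 22600×1130 + 6800×142 + 27500×755 + 10900×221 + 20400×746
  = 111546400
Σ wᵢ·x = 130×809 + 365×651 + 260×662 + 380×980 + 185×1130 + 365×142 + 135×755 + 190×221 + 50×746
  = 105170 + 237615 + 172120 + 372400 + 209050 + 51830 + 101925 + 41990 + 37300 = 1329400
Ratio = 111546400 / 1329400 = 83.907327

83.9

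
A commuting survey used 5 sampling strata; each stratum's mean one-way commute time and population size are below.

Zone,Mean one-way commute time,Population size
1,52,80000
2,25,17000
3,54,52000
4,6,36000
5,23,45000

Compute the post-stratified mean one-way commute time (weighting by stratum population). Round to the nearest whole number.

38

Σ Nₕ·x̄ₕ = 52×80000 + 25×17000 + 54×52000 + 6×36000 + 23×45000
  = 8644000
Σ Nₕ = 80000 + 17000 + 52000 + 36000 + 45000 = 230000
Overall mean = 8644000 / 230000 = 37.582609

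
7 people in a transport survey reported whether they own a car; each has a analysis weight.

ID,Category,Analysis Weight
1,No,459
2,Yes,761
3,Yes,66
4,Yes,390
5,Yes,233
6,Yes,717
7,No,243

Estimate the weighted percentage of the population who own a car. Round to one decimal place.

75.5

Sum of weights for 'Yes' = 761 + 66 + 390 + 233 + 717 = 2167
Total weight = 2869
Weighted proportion = 2167 / 2869 = 0.75531544 → 75.531544%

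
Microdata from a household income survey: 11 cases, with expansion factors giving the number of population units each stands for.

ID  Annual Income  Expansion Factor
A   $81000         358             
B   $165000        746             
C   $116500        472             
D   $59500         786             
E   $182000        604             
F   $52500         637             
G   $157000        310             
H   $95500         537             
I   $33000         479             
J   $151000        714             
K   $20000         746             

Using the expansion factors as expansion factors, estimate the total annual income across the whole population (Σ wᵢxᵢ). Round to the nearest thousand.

635708000

Weighted total = 81000×358 + 165000×746 + 116500×472 + 59500×786 + 182000×604 + 52500×637 + 157000×310 + 95500×537 + 33000×479 + 151000×714 + 20000×746
  = 28998000 + 123090000 + 54988000 + 46767000 + 109928000 + 33442500 + 48670000 + 51283500 + 15807000 + 107814000 + 14920000 = 635708000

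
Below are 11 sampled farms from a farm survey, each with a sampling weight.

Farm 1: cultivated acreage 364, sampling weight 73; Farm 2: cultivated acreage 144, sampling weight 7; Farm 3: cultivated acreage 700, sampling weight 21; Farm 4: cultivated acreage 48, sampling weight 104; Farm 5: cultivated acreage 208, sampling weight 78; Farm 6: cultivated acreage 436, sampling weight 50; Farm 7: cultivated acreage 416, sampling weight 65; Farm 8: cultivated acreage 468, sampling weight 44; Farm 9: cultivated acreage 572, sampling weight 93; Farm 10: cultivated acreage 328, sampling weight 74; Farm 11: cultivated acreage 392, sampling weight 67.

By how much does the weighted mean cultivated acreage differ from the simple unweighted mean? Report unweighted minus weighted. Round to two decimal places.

20.46

Unweighted sum = 364 + 144 + 700 + 48 + 208 + 436 + 416 + 468 + 572 + 328 + 392 = 4076
Unweighted mean = 4076 / 11 = 370.54545
Weighted sum = 364×73 + 144×7 + 700×21 + 48×104 + 208×78 + 436×50 + 416×65 + 468×44 + 572×93 + 328×74 + 392×67
  = 236660
Sum of weights = 73 + 7 + 21 + 104 + 78 + 50 + 65 + 44 + 93 + 74 + 67 = 676
Weighted mean = 236660 / 676 = 350.08876
Difference (unweighted minus weighted) = 20.456697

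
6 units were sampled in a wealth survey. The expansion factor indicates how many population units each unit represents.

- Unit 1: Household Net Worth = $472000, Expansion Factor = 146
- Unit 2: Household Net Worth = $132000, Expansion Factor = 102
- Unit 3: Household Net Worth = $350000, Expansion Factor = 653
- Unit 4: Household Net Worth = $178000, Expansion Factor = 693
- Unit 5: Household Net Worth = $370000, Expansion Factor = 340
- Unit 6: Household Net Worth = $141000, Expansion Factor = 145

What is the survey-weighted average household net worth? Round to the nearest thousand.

Weighted sum = 472000×146 + 132000×102 + 350000×653 + 178000×693 + 370000×340 + 141000×145
  = 68912000 + 13464000 + 228550000 + 123354000 + 125800000 + 20445000 = 580525000
Sum of weights = 146 + 102 + 653 + 693 + 340 + 145 = 2079
Weighted mean = 580525000 / 2079 = 279232.8

279000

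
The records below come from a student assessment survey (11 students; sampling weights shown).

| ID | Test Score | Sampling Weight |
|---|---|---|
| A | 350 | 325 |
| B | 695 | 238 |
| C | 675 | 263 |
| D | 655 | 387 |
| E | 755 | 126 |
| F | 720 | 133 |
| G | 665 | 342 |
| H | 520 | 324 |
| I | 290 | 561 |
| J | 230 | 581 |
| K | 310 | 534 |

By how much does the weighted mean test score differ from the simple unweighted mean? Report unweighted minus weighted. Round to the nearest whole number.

72

Unweighted sum = 350 + 695 + 675 + 655 + 755 + 720 + 665 + 520 + 290 + 230 + 310 = 5865
Unweighted mean = 5865 / 11 = 533.18182
Weighted sum = 350×325 + 695×238 + 675×263 + 655×387 + 755×126 + 720×133 + 665×342 + 520×324 + 290×561 + 230×581 + 310×534
  = 113750 + 165410 + 177525 + 253485 + 95130 + 95760 + 227430 + 168480 + 162690 + 133630 + 165540 = 1758830
Sum of weights = 325 + 238 + 263 + 387 + 126 + 133 + 342 + 324 + 561 + 581 + 534 = 3814
Weighted mean = 1758830 / 3814 = 461.15102
Difference (unweighted minus weighted) = 72.030796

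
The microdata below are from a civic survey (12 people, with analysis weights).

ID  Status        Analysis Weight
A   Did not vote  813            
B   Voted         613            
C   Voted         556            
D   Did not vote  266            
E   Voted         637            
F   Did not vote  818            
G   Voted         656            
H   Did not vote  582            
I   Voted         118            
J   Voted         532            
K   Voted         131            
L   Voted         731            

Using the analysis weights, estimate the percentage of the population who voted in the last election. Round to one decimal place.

Sum of weights for 'Voted' = 613 + 556 + 637 + 656 + 118 + 532 + 131 + 731 = 3974
Total weight = 813 + 613 + 556 + 266 + 637 + 818 + 656 + 582 + 118 + 532 + 131 + 731 = 6453
Weighted proportion = 3974 / 6453 = 0.61583759 → 61.583759%

61.6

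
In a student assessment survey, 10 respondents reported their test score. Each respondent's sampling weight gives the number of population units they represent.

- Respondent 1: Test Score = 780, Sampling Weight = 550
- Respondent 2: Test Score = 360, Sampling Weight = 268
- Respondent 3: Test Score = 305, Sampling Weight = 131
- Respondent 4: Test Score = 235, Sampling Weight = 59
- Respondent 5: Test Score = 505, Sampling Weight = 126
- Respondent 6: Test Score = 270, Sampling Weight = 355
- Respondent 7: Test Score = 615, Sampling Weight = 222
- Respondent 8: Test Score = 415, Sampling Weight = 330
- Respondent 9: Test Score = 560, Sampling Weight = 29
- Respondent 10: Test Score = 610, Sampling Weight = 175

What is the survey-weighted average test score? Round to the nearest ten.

Weighted sum = 780×550 + 360×268 + 305×131 + 235×59 + 505×126 + 270×355 + 615×222 + 415×330 + 560×29 + 610×175
  = 429000 + 96480 + 39955 + 13865 + 63630 + 95850 + 136530 + 136950 + 16240 + 106750 = 1135250
Sum of weights = 550 + 268 + 131 + 59 + 126 + 355 + 222 + 330 + 29 + 175 = 2245
Weighted mean = 1135250 / 2245 = 505.67929

510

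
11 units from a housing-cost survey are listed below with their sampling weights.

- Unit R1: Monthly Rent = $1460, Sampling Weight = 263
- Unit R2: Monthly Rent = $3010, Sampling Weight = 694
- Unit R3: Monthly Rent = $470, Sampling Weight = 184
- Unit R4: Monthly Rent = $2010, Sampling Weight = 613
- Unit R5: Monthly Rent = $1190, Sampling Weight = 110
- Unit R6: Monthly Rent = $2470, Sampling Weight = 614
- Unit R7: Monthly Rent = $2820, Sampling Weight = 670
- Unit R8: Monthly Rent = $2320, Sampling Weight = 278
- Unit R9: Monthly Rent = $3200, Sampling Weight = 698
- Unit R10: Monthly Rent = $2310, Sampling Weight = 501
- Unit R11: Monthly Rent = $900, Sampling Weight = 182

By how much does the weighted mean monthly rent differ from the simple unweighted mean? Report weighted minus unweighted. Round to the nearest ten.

Unweighted sum = 1460 + 3010 + 470 + 2010 + 1190 + 2470 + 2820 + 2320 + 3200 + 2310 + 900 = 22160
Unweighted mean = 22160 / 11 = 2014.5455
Weighted sum = 1460×263 + 3010×694 + 470×184 + 2010×613 + 1190×110 + 2470×614 + 2820×670 + 2320×278 + 3200×698 + 2310×501 + 900×182
  = 383980 + 2088940 + 86480 + 1232130 + 130900 + 1516580 + 1889400 + 644960 + 2233600 + 1157310 + 163800 = 11528080
Sum of weights = 263 + 694 + 184 + 613 + 110 + 614 + 670 + 278 + 698 + 501 + 182 = 4807
Weighted mean = 11528080 / 4807 = 2398.186
Difference (weighted minus unweighted) = 383.64052

380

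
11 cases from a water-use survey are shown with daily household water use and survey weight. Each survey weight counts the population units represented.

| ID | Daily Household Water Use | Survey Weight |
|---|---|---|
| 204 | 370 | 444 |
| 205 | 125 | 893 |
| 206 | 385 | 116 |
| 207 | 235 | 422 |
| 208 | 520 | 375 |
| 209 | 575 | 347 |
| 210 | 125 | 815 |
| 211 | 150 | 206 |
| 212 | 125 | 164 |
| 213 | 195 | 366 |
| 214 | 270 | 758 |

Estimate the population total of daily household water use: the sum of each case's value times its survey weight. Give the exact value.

1243565

Weighted total = 370×444 + 125×893 + 385×116 + 235×422 + 520×375 + 575×347 + 125×815 + 150×206 + 125×164 + 195×366 + 270×758
  = 1243565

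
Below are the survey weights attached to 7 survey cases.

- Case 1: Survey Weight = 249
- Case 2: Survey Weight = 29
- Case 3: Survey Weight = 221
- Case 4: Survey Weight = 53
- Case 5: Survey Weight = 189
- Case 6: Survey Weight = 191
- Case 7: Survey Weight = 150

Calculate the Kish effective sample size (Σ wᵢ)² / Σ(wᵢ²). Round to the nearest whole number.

Σ wᵢ = 249 + 29 + 221 + 53 + 189 + 191 + 150 = 1082
Σ wᵢ² = 62001 + 841 + 48841 + 2809 + 35721 + 36481 + 22500 = 209194
n_eff = 1082² / 209194 = 1170724 / 209194 = 5.5963555

6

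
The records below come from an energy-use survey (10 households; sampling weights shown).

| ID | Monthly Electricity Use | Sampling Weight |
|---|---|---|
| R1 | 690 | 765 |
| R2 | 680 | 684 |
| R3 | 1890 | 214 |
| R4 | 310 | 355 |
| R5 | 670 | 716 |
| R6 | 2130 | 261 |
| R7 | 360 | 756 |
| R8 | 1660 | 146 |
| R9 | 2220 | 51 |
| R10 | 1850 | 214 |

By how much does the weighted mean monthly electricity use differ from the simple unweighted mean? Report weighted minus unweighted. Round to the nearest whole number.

-389

Unweighted sum = 690 + 680 + 1890 + 310 + 670 + 2130 + 360 + 1660 + 2220 + 1850 = 12460
Unweighted mean = 12460 / 10 = 1246
Weighted sum = 690×765 + 680×684 + 1890×214 + 310×355 + 670×716 + 2130×261 + 360×756 + 1660×146 + 2220×51 + 1850×214
  = 527850 + 465120 + 404460 + 110050 + 479720 + 555930 + 272160 + 242360 + 113220 + 395900 = 3566770
Sum of weights = 765 + 684 + 214 + 355 + 716 + 261 + 756 + 146 + 51 + 214 = 4162
Weighted mean = 3566770 / 4162 = 856.98462
Difference (weighted minus unweighted) = -389.01538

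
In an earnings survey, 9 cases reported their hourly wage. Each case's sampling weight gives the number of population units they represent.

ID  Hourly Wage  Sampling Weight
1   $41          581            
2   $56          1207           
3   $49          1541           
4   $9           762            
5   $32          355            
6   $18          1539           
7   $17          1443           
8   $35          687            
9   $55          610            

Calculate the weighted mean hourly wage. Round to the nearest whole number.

Weighted sum = 41×581 + 56×1207 + 49×1541 + 9×762 + 32×355 + 18×1539 + 17×1443 + 35×687 + 55×610
  = 23821 + 67592 + 75509 + 6858 + 11360 + 27702 + 24531 + 24045 + 33550 = 294968
Sum of weights = 581 + 1207 + 1541 + 762 + 355 + 1539 + 1443 + 687 + 610 = 8725
Weighted mean = 294968 / 8725 = 33.807221

34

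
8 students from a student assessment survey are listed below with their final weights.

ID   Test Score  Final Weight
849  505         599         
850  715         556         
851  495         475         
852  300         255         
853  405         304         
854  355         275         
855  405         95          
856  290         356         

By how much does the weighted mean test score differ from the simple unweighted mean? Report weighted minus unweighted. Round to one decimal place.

37.6

Unweighted sum = 505 + 715 + 495 + 300 + 405 + 355 + 405 + 290 = 3470
Unweighted mean = 3470 / 8 = 433.75
Weighted sum = 505×599 + 715×556 + 495×475 + 300×255 + 405×304 + 355×275 + 405×95 + 290×356
  = 302495 + 397540 + 235125 + 76500 + 123120 + 97625 + 38475 + 103240 = 1374120
Sum of weights = 599 + 556 + 475 + 255 + 304 + 275 + 95 + 356 = 2915
Weighted mean = 1374120 / 2915 = 471.39623
Difference (weighted minus unweighted) = 37.646226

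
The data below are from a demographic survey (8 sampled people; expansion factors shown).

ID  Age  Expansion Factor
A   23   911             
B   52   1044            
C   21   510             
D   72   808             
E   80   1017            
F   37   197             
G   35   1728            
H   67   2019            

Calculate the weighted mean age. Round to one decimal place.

Weighted sum = 428529
Sum of weights = 911 + 1044 + 510 + 808 + 1017 + 197 + 1728 + 2019 = 8234
Weighted mean = 428529 / 8234 = 52.043843

52.0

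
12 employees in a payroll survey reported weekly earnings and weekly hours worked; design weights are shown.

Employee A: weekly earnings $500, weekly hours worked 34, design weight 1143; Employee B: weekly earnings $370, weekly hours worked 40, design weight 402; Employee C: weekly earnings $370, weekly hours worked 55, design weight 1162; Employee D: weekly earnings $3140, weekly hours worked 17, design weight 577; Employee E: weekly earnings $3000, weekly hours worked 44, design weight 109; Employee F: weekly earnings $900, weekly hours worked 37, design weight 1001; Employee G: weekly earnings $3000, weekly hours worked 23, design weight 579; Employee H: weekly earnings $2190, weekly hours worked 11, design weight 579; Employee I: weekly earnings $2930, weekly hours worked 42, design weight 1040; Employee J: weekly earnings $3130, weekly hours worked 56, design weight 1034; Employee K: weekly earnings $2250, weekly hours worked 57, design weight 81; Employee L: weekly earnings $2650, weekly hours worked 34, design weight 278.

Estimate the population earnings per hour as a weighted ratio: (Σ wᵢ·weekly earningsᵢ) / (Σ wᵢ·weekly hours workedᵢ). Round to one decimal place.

47.1

Σ wᵢ·y = 14397440
Σ wᵢ·x = 34×1143 + 40×402 + 55×1162 + 17×577 + 44×109 + 37×1001 + 23×579 + 11×579 + 42×1040 + 56×1034 + 57×81 + 34×278
  = 305833
Ratio = 14397440 / 305833 = 47.076149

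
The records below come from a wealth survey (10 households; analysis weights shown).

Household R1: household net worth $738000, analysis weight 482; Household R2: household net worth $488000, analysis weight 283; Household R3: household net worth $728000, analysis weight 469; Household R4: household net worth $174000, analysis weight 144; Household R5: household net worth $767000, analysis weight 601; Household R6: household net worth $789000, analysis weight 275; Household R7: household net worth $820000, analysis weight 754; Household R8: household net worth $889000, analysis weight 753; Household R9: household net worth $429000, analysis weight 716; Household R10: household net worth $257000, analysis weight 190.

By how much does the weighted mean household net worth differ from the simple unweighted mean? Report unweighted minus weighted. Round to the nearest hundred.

-73900

Unweighted sum = 738000 + 488000 + 728000 + 174000 + 767000 + 789000 + 820000 + 889000 + 429000 + 257000 = 6079000
Unweighted mean = 6079000 / 10 = 607900
Weighted sum = 738000×482 + 488000×283 + 728000×469 + 174000×144 + 767000×601 + 789000×275 + 820000×754 + 889000×753 + 429000×716 + 257000×190
  = 355716000 + 138104000 + 341432000 + 25056000 + 460967000 + 216975000 + 618280000 + 669417000 + 307164000 + 48830000 = 3181941000
Sum of weights = 482 + 283 + 469 + 144 + 601 + 275 + 754 + 753 + 716 + 190 = 4667
Weighted mean = 3181941000 / 4667 = 681795.8
Difference (unweighted minus weighted) = -73895.8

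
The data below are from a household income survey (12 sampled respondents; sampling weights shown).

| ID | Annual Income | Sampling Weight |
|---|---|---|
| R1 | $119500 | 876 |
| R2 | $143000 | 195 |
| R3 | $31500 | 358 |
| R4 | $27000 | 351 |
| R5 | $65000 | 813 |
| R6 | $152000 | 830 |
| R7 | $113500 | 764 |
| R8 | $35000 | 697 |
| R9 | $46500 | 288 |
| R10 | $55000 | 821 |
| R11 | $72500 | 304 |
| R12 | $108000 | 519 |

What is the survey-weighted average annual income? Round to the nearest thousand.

85000

Weighted sum = 119500×876 + 143000×195 + 31500×358 + 27000×351 + 65000×813 + 152000×830 + 113500×764 + 35000×697 + 46500×288 + 55000×821 + 72500×304 + 108000×519
  = 104682000 + 27885000 + 11277000 + 9477000 + 52845000 + 126160000 + 86714000 + 24395000 + 13392000 + 45155000 + 22040000 + 56052000 = 580074000
Sum of weights = 876 + 195 + 358 + 351 + 813 + 830 + 764 + 697 + 288 + 821 + 304 + 519 = 6816
Weighted mean = 580074000 / 6816 = 85104.754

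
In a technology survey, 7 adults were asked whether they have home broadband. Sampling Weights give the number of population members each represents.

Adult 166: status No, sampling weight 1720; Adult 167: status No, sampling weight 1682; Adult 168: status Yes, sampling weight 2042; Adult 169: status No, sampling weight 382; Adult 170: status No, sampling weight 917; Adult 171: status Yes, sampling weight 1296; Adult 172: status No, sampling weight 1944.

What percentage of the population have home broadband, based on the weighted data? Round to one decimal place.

33.4

Sum of weights for 'Yes' = 2042 + 1296 = 3338
Total weight = 1720 + 1682 + 2042 + 382 + 917 + 1296 + 1944 = 9983
Weighted proportion = 3338 / 9983 = 0.33436843 → 33.436843%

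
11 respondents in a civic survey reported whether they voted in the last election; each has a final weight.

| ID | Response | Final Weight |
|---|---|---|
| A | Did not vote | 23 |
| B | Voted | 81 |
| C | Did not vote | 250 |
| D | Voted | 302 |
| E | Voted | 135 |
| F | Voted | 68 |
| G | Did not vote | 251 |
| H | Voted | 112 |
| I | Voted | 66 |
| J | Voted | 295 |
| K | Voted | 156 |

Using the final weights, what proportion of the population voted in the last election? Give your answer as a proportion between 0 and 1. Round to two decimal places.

Sum of weights for 'Voted' = 81 + 302 + 135 + 68 + 112 + 66 + 295 + 156 = 1215
Total weight = 23 + 81 + 250 + 302 + 135 + 68 + 251 + 112 + 66 + 295 + 156 = 1739
Weighted proportion = 1215 / 1739 = 0.6986774

0.70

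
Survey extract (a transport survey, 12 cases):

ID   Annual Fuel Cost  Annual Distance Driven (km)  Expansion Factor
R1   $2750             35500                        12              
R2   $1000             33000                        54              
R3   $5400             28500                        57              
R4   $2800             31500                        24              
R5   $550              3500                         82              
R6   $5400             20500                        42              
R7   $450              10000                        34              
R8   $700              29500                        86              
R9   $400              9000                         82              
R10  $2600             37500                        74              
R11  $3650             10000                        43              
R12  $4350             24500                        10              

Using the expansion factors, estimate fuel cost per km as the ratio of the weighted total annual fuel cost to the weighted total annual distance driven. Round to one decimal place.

0.1

Σ wᵢ·y = 2750×12 + 1000×54 + 5400×57 + 2800×24 + 550×82 + 5400×42 + 450×34 + 700×86 + 400×82 + 2600×74 + 3650×43 + 4350×10
  = 1235050
Σ wᵢ·x = 35500×12 + 33000×54 + 28500×57 + 31500×24 + 3500×82 + 20500×42 + 10000×34 + 29500×86 + 9000×82 + 37500×74 + 10000×43 + 24500×10
  = 12801500
Ratio = 1235050 / 12801500 = 0.096476975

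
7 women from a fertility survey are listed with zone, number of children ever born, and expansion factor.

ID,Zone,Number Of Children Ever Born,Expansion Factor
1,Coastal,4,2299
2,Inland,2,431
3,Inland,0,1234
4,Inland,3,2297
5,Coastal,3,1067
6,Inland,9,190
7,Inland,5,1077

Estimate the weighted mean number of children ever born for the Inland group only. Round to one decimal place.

Inland rows: 2, 3, 4, 6, 7
Weighted sum = 2×431 + 0×1234 + 3×2297 + 9×190 + 5×1077
  = 14848
Sum of weights = 5229
Weighted mean = 14848 / 5229 = 2.8395487

2.8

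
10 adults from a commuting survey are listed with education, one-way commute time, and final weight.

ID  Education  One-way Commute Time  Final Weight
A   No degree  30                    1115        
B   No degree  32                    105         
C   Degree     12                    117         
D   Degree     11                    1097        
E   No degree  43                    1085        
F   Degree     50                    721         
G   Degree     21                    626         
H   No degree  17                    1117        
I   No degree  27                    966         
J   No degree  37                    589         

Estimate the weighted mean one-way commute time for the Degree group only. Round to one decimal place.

Degree rows: C, D, F, G
Weighted sum = 12×117 + 11×1097 + 50×721 + 21×626
  = 1404 + 12067 + 36050 + 13146 = 62667
Sum of weights = 2561
Weighted mean = 62667 / 2561 = 24.469738

24.5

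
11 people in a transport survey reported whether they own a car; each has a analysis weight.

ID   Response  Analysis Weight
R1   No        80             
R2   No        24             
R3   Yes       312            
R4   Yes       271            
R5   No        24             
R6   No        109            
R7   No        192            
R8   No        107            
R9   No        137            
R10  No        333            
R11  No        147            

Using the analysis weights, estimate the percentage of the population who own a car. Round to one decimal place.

33.6

Sum of weights for 'Yes' = 312 + 271 = 583
Total weight = 80 + 24 + 312 + 271 + 24 + 109 + 192 + 107 + 137 + 333 + 147 = 1736
Weighted proportion = 583 / 1736 = 0.33582949 → 33.582949%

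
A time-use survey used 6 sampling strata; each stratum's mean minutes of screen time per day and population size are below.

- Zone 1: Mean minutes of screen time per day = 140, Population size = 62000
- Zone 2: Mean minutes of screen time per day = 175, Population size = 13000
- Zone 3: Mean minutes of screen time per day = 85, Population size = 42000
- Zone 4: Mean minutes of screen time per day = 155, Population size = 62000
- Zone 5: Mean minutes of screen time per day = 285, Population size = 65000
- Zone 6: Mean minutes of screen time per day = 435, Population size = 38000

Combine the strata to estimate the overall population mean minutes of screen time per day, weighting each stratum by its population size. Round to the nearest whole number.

210

Σ Nₕ·x̄ₕ = 140×62000 + 175×13000 + 85×42000 + 155×62000 + 285×65000 + 435×38000
  = 8680000 + 2275000 + 3570000 + 9610000 + 18525000 + 16530000 = 59190000
Σ Nₕ = 62000 + 13000 + 42000 + 62000 + 65000 + 38000 = 282000
Overall mean = 59190000 / 282000 = 209.89362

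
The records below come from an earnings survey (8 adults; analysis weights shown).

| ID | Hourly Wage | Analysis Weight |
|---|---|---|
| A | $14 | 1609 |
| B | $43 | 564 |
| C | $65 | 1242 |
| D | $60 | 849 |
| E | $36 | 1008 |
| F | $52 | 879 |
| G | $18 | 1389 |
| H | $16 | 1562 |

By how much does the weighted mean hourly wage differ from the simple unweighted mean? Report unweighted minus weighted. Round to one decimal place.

Unweighted sum = 14 + 43 + 65 + 60 + 36 + 52 + 18 + 16 = 304
Unweighted mean = 304 / 8 = 38
Weighted sum = 14×1609 + 43×564 + 65×1242 + 60×849 + 36×1008 + 52×879 + 18×1389 + 16×1562
  = 22526 + 24252 + 80730 + 50940 + 36288 + 45708 + 25002 + 24992 = 310438
Sum of weights = 1609 + 564 + 1242 + 849 + 1008 + 879 + 1389 + 1562 = 9102
Weighted mean = 310438 / 9102 = 34.10657
Difference (unweighted minus weighted) = 3.89343

3.9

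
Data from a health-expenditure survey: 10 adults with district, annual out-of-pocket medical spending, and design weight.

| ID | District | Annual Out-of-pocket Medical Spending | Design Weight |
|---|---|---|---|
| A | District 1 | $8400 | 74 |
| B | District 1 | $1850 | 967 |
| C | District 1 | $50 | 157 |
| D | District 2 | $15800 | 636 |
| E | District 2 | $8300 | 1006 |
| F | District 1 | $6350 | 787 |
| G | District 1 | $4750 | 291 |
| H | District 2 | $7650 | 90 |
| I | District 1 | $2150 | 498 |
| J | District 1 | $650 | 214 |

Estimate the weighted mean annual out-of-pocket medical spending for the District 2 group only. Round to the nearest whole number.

11020

District 2 rows: D, E, H
Weighted sum = 19087100
Sum of weights = 636 + 1006 + 90 = 1732
Weighted mean = 19087100 / 1732 = 11020.266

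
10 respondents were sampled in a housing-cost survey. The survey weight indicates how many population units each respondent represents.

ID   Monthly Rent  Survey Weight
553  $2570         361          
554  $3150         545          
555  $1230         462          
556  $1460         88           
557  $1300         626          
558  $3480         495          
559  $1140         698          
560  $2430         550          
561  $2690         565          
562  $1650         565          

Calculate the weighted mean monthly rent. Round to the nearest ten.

Weighted sum = 2570×361 + 3150×545 + 1230×462 + 1460×88 + 1300×626 + 3480×495 + 1140×698 + 2430×550 + 2690×565 + 1650×565
  = 927770 + 1716750 + 568260 + 128480 + 813800 + 1722600 + 795720 + 1336500 + 1519850 + 932250 = 10461980
Sum of weights = 361 + 545 + 462 + 88 + 626 + 495 + 698 + 550 + 565 + 565 = 4955
Weighted mean = 10461980 / 4955 = 2111.3986

2110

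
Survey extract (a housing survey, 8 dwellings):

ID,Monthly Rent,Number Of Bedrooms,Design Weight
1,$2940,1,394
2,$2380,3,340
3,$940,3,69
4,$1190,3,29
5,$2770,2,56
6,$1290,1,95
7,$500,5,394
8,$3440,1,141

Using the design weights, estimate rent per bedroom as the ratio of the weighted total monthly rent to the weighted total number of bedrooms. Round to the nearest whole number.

752

Σ wᵢ·y = 2940×394 + 2380×340 + 940×69 + 1190×29 + 2770×56 + 1290×95 + 500×394 + 3440×141
  = 1158360 + 809200 + 64860 + 34510 + 155120 + 122550 + 197000 + 485040 = 3026640
Σ wᵢ·x = 1×394 + 3×340 + 3×69 + 3×29 + 2×56 + 1×95 + 5×394 + 1×141
  = 4026
Ratio = 3026640 / 4026 = 751.77347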